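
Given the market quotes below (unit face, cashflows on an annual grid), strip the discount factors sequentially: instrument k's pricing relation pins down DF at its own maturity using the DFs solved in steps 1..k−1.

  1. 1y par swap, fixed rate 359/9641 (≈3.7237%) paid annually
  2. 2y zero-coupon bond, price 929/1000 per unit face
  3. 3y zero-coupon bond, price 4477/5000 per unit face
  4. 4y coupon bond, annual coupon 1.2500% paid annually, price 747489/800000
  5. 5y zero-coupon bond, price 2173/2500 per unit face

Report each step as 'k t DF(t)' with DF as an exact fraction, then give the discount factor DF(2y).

1 1 9641/10000
2 2 929/1000
3 3 4477/5000
4 4 2221/2500
5 5 2173/2500
DF(2y) = 929/1000 ≈ 0.929000

step 1 [1y] swap r/1=359/9641: DF=(1 − 359/9641·(0))/(1+359/9641) = 9641/10000 ≈ 0.964100
step 2 [2y] zero: DF = P = 929/1000 ≈ 0.929000
step 3 [3y] zero: DF = P = 4477/5000 ≈ 0.895400
step 4 [4y] bond c/1=1/80: DF=(747489/800000 − 1/80·(0.964100+0.929000+0.895400))/(1+1/80) = 2221/2500 ≈ 0.888400
step 5 [5y] zero: DF = P = 2173/2500 ≈ 0.869200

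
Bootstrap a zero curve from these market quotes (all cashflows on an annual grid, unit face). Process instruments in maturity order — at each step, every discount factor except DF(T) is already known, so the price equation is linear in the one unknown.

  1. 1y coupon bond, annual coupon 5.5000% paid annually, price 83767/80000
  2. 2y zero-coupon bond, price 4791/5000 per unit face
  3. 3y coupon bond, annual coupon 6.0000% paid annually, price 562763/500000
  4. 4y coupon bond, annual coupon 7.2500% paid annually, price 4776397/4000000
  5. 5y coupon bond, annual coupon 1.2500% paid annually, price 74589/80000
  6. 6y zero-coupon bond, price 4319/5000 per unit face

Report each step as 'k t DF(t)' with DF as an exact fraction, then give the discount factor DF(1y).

step 1 [1y] bond c/1=11/200: DF=(83767/80000 − 11/200·(0))/(1+11/200) = 397/400 ≈ 0.992500
step 2 [2y] zero: DF = P = 4791/5000 ≈ 0.958200
step 3 [3y] bond c/1=3/50: DF=(562763/500000 − 3/50·(0.992500+0.958200))/(1+3/50) = 4757/5000 ≈ 0.951400
step 4 [4y] bond c/1=29/400: DF=(4776397/4000000 − 29/400·(0.992500+0.958200+0.951400))/(1+29/400) = 2293/2500 ≈ 0.917200
step 5 [5y] bond c/1=1/80: DF=(74589/80000 − 1/80·(0.992500+0.958200+0.951400+0.917200))/(1+1/80) = 8737/10000 ≈ 0.873700
step 6 [6y] zero: DF = P = 4319/5000 ≈ 0.863800

1 1 397/400
2 2 4791/5000
3 3 4757/5000
4 4 2293/2500
5 5 8737/10000
6 6 4319/5000
DF(1y) = 397/400 ≈ 0.992500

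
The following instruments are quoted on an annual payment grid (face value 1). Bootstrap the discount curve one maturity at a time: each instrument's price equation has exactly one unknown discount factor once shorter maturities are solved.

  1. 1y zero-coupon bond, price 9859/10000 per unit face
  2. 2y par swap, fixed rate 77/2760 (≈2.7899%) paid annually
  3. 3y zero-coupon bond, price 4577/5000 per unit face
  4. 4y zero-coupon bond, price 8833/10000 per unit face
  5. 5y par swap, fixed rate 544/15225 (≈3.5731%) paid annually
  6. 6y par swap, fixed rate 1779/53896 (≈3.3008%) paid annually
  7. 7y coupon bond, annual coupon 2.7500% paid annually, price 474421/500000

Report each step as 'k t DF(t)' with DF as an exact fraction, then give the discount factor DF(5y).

1 1 9859/10000
2 2 9461/10000
3 3 4577/5000
4 4 8833/10000
5 5 523/625
6 6 8221/10000
7 7 487/625
DF(5y) = 523/625 ≈ 0.836800

step 1 [1y] zero: DF = P = 9859/10000 ≈ 0.985900
step 2 [2y] swap r/1=77/2760: DF=(1 − 77/2760·(0.985900))/(1+77/2760) = 9461/10000 ≈ 0.946100
step 3 [3y] zero: DF = P = 4577/5000 ≈ 0.915400
step 4 [4y] zero: DF = P = 8833/10000 ≈ 0.883300
step 5 [5y] swap r/1=544/15225: DF=(1 − 544/15225·(0.985900+0.946100+0.915400+0.883300))/(1+544/15225) = 523/625 ≈ 0.836800
step 6 [6y] swap r/1=1779/53896: DF=(1 − 1779/53896·(0.985900+0.946100+0.915400+0.883300+0.836800))/(1+1779/53896) = 8221/10000 ≈ 0.822100
step 7 [7y] bond c/1=11/400: DF=(474421/500000 − 11/400·(0.985900+0.946100+0.915400+0.883300+0.836800+0.822100))/(1+11/400) = 487/625 ≈ 0.779200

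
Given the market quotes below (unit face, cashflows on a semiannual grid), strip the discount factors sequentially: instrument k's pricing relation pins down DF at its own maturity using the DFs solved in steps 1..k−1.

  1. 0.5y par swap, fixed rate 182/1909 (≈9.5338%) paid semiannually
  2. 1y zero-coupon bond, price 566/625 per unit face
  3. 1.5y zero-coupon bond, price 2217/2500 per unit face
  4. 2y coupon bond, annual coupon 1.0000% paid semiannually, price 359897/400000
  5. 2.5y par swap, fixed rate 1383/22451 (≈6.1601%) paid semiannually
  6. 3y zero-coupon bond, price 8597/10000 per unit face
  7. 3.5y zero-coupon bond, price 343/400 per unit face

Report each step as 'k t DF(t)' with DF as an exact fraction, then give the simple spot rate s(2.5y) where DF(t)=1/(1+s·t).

1 1/2 1909/2000
2 1 566/625
3 3/2 2217/2500
4 2 551/625
5 5/2 8617/10000
6 3 8597/10000
7 7/2 343/400
s(2.5y) = (1/(8617/10000) − 1)/(5/2) = 2766/43085 ≈ 6.4199%

step 1 [0.5y] swap r/2=91/1909: DF=(1 − 91/1909·(0))/(1+91/1909) = 1909/2000 ≈ 0.954500
step 2 [1y] zero: DF = P = 566/625 ≈ 0.905600
step 3 [1.5y] zero: DF = P = 2217/2500 ≈ 0.886800
step 4 [2y] bond c/2=1/200: DF=(359897/400000 − 1/200·(0.954500+0.905600+0.886800))/(1+1/200) = 551/625 ≈ 0.881600
step 5 [2.5y] swap r/2=1383/44902: DF=(1 − 1383/44902·(0.954500+0.905600+0.886800+0.881600))/(1+1383/44902) = 8617/10000 ≈ 0.861700
step 6 [3y] zero: DF = P = 8597/10000 ≈ 0.859700
step 7 [3.5y] zero: DF = P = 343/400 ≈ 0.857500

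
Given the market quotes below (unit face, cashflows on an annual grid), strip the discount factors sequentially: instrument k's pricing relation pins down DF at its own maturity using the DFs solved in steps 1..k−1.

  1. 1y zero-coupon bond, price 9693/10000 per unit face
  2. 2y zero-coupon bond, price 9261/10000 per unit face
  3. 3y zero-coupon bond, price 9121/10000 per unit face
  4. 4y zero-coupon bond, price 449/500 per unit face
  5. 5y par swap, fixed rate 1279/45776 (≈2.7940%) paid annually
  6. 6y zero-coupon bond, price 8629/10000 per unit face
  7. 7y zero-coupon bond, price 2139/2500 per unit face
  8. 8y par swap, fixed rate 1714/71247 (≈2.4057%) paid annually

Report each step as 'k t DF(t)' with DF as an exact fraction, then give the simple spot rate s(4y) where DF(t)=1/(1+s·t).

1 1 9693/10000
2 2 9261/10000
3 3 9121/10000
4 4 449/500
5 5 8721/10000
6 6 8629/10000
7 7 2139/2500
8 8 4143/5000
s(4y) = (1/(449/500) − 1)/(4) = 51/1796 ≈ 2.8396%

step 1 [1y] zero: DF = P = 9693/10000 ≈ 0.969300
step 2 [2y] zero: DF = P = 9261/10000 ≈ 0.926100
step 3 [3y] zero: DF = P = 9121/10000 ≈ 0.912100
step 4 [4y] zero: DF = P = 449/500 ≈ 0.898000
step 5 [5y] swap r/1=1279/45776: DF=(1 − 1279/45776·(0.969300+0.926100+0.912100+0.898000))/(1+1279/45776) = 8721/10000 ≈ 0.872100
step 6 [6y] zero: DF = P = 8629/10000 ≈ 0.862900
step 7 [7y] zero: DF = P = 2139/2500 ≈ 0.855600
step 8 [8y] swap r/1=1714/71247: DF=(1 − 1714/71247·(0.969300+0.926100+0.912100+0.898000+0.872100+0.862900+0.855600))/(1+1714/71247) = 4143/5000 ≈ 0.828600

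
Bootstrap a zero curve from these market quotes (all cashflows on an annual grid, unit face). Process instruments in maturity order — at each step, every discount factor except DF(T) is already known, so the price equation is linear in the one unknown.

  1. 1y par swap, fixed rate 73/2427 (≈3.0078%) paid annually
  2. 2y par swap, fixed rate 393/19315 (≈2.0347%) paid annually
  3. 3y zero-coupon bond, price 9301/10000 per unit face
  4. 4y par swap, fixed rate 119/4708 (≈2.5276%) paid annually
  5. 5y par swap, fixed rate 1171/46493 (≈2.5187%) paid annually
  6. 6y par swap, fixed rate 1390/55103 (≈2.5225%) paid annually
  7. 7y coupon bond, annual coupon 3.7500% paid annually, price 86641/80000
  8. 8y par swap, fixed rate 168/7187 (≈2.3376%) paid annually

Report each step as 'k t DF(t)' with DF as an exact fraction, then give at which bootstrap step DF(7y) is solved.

1 1 2427/2500
2 2 9607/10000
3 3 9301/10000
4 4 1131/1250
5 5 8829/10000
6 6 861/1000
7 7 8447/10000
8 8 104/125
DF(7y) is solved at step 7

step 1 [1y] swap r/1=73/2427: DF=(1 − 73/2427·(0))/(1+73/2427) = 2427/2500 ≈ 0.970800
step 2 [2y] swap r/1=393/19315: DF=(1 − 393/19315·(0.970800))/(1+393/19315) = 9607/10000 ≈ 0.960700
step 3 [3y] zero: DF = P = 9301/10000 ≈ 0.930100
step 4 [4y] swap r/1=119/4708: DF=(1 − 119/4708·(0.970800+0.960700+0.930100))/(1+119/4708) = 1131/1250 ≈ 0.904800
step 5 [5y] swap r/1=1171/46493: DF=(1 − 1171/46493·(0.970800+0.960700+0.930100+0.904800))/(1+1171/46493) = 8829/10000 ≈ 0.882900
step 6 [6y] swap r/1=1390/55103: DF=(1 − 1390/55103·(0.970800+0.960700+0.930100+0.904800+0.882900))/(1+1390/55103) = 861/1000 ≈ 0.861000
step 7 [7y] bond c/1=3/80: DF=(86641/80000 − 3/80·(0.970800+0.960700+0.930100+0.904800+0.882900+0.861000))/(1+3/80) = 8447/10000 ≈ 0.844700
step 8 [8y] swap r/1=168/7187: DF=(1 − 168/7187·(0.970800+0.960700+0.930100+0.904800+0.882900+0.861000+0.844700))/(1+168/7187) = 104/125 ≈ 0.832000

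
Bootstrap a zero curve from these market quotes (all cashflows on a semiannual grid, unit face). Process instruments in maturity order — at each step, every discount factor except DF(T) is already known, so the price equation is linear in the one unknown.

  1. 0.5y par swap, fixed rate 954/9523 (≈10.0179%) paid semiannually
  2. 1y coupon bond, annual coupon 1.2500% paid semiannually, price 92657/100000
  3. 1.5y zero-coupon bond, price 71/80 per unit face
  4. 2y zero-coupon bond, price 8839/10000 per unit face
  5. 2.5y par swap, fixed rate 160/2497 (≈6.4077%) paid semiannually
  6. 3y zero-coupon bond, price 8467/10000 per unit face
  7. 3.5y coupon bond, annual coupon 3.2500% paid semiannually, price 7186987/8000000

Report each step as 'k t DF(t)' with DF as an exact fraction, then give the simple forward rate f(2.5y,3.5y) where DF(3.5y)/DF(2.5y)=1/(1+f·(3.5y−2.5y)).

1 1/2 9523/10000
2 1 9149/10000
3 3/2 71/80
4 2 8839/10000
5 5/2 107/125
6 3 8467/10000
7 7/2 3993/5000
f(2.5y,3.5y) = ((107/125)/(3993/5000) − 1)/(1) = 287/3993 ≈ 7.1876%

step 1 [0.5y] swap r/2=477/9523: DF=(1 − 477/9523·(0))/(1+477/9523) = 9523/10000 ≈ 0.952300
step 2 [1y] bond c/2=1/160: DF=(92657/100000 − 1/160·(0.952300))/(1+1/160) = 9149/10000 ≈ 0.914900
step 3 [1.5y] zero: DF = P = 71/80 ≈ 0.887500
step 4 [2y] zero: DF = P = 8839/10000 ≈ 0.883900
step 5 [2.5y] swap r/2=80/2497: DF=(1 − 80/2497·(0.952300+0.914900+0.887500+0.883900))/(1+80/2497) = 107/125 ≈ 0.856000
step 6 [3y] zero: DF = P = 8467/10000 ≈ 0.846700
step 7 [3.5y] bond c/2=13/800: DF=(7186987/8000000 − 13/800·(0.952300+0.914900+0.887500+0.883900+0.856000+0.846700))/(1+13/800) = 3993/5000 ≈ 0.798600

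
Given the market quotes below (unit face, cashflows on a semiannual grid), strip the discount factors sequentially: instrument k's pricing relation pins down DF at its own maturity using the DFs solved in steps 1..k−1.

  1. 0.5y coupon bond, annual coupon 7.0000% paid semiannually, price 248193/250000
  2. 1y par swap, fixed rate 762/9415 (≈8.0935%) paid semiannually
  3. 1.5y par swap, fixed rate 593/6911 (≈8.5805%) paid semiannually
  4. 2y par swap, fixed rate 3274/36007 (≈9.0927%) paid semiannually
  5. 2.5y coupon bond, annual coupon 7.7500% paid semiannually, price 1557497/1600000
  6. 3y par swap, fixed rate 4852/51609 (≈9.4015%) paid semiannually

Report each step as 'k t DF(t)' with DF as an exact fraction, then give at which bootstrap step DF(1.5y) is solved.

1 1/2 1199/1250
2 1 4619/5000
3 3/2 4407/5000
4 2 8363/10000
5 5/2 2007/2500
6 3 3787/5000
DF(1.5y) is solved at step 3

step 1 [0.5y] bond c/2=7/200: DF=(248193/250000 − 7/200·(0))/(1+7/200) = 1199/1250 ≈ 0.959200
step 2 [1y] swap r/2=381/9415: DF=(1 − 381/9415·(0.959200))/(1+381/9415) = 4619/5000 ≈ 0.923800
step 3 [1.5y] swap r/2=593/13822: DF=(1 − 593/13822·(0.959200+0.923800))/(1+593/13822) = 4407/5000 ≈ 0.881400
step 4 [2y] swap r/2=1637/36007: DF=(1 − 1637/36007·(0.959200+0.923800+0.881400))/(1+1637/36007) = 8363/10000 ≈ 0.836300
step 5 [2.5y] bond c/2=31/800: DF=(1557497/1600000 − 31/800·(0.959200+0.923800+0.881400+0.836300))/(1+31/800) = 2007/2500 ≈ 0.802800
step 6 [3y] swap r/2=2426/51609: DF=(1 − 2426/51609·(0.959200+0.923800+0.881400+0.836300+0.802800))/(1+2426/51609) = 3787/5000 ≈ 0.757400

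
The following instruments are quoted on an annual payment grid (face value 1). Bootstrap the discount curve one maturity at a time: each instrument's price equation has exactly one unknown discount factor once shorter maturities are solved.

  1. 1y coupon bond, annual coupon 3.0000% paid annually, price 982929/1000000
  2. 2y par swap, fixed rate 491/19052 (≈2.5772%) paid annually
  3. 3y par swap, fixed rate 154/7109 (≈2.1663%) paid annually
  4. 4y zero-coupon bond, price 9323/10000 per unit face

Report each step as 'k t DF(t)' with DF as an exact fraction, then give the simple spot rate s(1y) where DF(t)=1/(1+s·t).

step 1 [1y] bond c/1=3/100: DF=(982929/1000000 − 3/100·(0))/(1+3/100) = 9543/10000 ≈ 0.954300
step 2 [2y] swap r/1=491/19052: DF=(1 − 491/19052·(0.954300))/(1+491/19052) = 9509/10000 ≈ 0.950900
step 3 [3y] swap r/1=154/7109: DF=(1 − 154/7109·(0.954300+0.950900))/(1+154/7109) = 1173/1250 ≈ 0.938400
step 4 [4y] zero: DF = P = 9323/10000 ≈ 0.932300

1 1 9543/10000
2 2 9509/10000
3 3 1173/1250
4 4 9323/10000
s(1y) = (1/(9543/10000) − 1)/(1) = 457/9543 ≈ 4.7889%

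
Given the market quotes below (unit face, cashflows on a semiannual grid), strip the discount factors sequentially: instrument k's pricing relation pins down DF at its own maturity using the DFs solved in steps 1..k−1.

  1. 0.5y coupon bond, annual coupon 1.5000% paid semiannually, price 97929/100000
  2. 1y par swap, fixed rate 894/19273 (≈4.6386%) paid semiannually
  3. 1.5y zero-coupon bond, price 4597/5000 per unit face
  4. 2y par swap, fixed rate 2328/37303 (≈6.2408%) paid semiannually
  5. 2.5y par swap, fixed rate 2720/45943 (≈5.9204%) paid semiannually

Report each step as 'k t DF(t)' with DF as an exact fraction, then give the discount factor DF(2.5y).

1 1/2 243/250
2 1 9553/10000
3 3/2 4597/5000
4 2 2209/2500
5 5/2 108/125
DF(2.5y) = 108/125 ≈ 0.864000

step 1 [0.5y] bond c/2=3/400: DF=(97929/100000 − 3/400·(0))/(1+3/400) = 243/250 ≈ 0.972000
step 2 [1y] swap r/2=447/19273: DF=(1 − 447/19273·(0.972000))/(1+447/19273) = 9553/10000 ≈ 0.955300
step 3 [1.5y] zero: DF = P = 4597/5000 ≈ 0.919400
step 4 [2y] swap r/2=1164/37303: DF=(1 − 1164/37303·(0.972000+0.955300+0.919400))/(1+1164/37303) = 2209/2500 ≈ 0.883600
step 5 [2.5y] swap r/2=1360/45943: DF=(1 − 1360/45943·(0.972000+0.955300+0.919400+0.883600))/(1+1360/45943) = 108/125 ≈ 0.864000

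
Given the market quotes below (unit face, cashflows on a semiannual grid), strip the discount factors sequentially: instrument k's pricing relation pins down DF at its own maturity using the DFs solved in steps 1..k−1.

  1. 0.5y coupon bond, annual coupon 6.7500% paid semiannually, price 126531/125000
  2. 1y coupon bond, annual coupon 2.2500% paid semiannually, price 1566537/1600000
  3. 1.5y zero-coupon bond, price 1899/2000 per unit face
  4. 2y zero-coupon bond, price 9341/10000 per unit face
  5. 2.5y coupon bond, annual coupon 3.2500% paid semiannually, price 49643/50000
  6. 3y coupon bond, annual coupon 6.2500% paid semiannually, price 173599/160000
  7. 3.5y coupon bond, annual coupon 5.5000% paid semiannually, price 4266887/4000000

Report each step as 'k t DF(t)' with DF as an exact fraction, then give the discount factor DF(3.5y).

1 1/2 612/625
2 1 9573/10000
3 3/2 1899/2000
4 2 9341/10000
5 5/2 9159/10000
6 3 4543/5000
7 7/2 8871/10000
DF(3.5y) = 8871/10000 ≈ 0.887100

step 1 [0.5y] bond c/2=27/800: DF=(126531/125000 − 27/800·(0))/(1+27/800) = 612/625 ≈ 0.979200
step 2 [1y] bond c/2=9/800: DF=(1566537/1600000 − 9/800·(0.979200))/(1+9/800) = 9573/10000 ≈ 0.957300
step 3 [1.5y] zero: DF = P = 1899/2000 ≈ 0.949500
step 4 [2y] zero: DF = P = 9341/10000 ≈ 0.934100
step 5 [2.5y] bond c/2=13/800: DF=(49643/50000 − 13/800·(0.979200+0.957300+0.949500+0.934100))/(1+13/800) = 9159/10000 ≈ 0.915900
step 6 [3y] bond c/2=1/32: DF=(173599/160000 − 1/32·(0.979200+0.957300+0.949500+0.934100+0.915900))/(1+1/32) = 4543/5000 ≈ 0.908600
step 7 [3.5y] bond c/2=11/400: DF=(4266887/4000000 − 11/400·(0.979200+0.957300+0.949500+0.934100+0.915900+0.908600))/(1+11/400) = 8871/10000 ≈ 0.887100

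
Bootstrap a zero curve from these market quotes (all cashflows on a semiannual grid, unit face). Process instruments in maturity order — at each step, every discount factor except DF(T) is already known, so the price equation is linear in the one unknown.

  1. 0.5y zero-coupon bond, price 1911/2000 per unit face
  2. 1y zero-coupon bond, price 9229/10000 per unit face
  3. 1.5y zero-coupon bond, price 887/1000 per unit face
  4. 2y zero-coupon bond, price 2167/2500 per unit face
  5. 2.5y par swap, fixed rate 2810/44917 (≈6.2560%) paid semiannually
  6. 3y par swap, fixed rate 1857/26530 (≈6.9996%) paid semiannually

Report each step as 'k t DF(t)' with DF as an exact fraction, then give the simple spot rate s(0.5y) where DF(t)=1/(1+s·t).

1 1/2 1911/2000
2 1 9229/10000
3 3/2 887/1000
4 2 2167/2500
5 5/2 1719/2000
6 3 8143/10000
s(0.5y) = (1/(1911/2000) − 1)/(1/2) = 178/1911 ≈ 9.3145%

step 1 [0.5y] zero: DF = P = 1911/2000 ≈ 0.955500
step 2 [1y] zero: DF = P = 9229/10000 ≈ 0.922900
step 3 [1.5y] zero: DF = P = 887/1000 ≈ 0.887000
step 4 [2y] zero: DF = P = 2167/2500 ≈ 0.866800
step 5 [2.5y] swap r/2=1405/44917: DF=(1 − 1405/44917·(0.955500+0.922900+0.887000+0.866800))/(1+1405/44917) = 1719/2000 ≈ 0.859500
step 6 [3y] swap r/2=1857/53060: DF=(1 − 1857/53060·(0.955500+0.922900+0.887000+0.866800+0.859500))/(1+1857/53060) = 8143/10000 ≈ 0.814300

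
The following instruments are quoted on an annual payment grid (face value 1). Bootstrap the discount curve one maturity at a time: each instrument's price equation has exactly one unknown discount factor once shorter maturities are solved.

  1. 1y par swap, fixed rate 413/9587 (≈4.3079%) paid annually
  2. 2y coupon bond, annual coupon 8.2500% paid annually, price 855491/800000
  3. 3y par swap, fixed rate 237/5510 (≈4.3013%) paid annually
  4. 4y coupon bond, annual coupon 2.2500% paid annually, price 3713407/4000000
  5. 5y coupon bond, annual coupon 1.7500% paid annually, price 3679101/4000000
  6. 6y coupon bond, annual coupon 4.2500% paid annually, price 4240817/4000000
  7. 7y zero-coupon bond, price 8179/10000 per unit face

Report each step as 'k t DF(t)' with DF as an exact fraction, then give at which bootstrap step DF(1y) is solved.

1 1 9587/10000
2 2 2287/2500
3 3 1763/2000
4 4 8473/10000
5 5 421/500
6 6 4179/5000
7 7 8179/10000
DF(1y) is solved at step 1

step 1 [1y] swap r/1=413/9587: DF=(1 − 413/9587·(0))/(1+413/9587) = 9587/10000 ≈ 0.958700
step 2 [2y] bond c/1=33/400: DF=(855491/800000 − 33/400·(0.958700))/(1+33/400) = 2287/2500 ≈ 0.914800
step 3 [3y] swap r/1=237/5510: DF=(1 − 237/5510·(0.958700+0.914800))/(1+237/5510) = 1763/2000 ≈ 0.881500
step 4 [4y] bond c/1=9/400: DF=(3713407/4000000 − 9/400·(0.958700+0.914800+0.881500))/(1+9/400) = 8473/10000 ≈ 0.847300
step 5 [5y] bond c/1=7/400: DF=(3679101/4000000 − 7/400·(0.958700+0.914800+0.881500+0.847300))/(1+7/400) = 421/500 ≈ 0.842000
step 6 [6y] bond c/1=17/400: DF=(4240817/4000000 − 17/400·(0.958700+0.914800+0.881500+0.847300+0.842000))/(1+17/400) = 4179/5000 ≈ 0.835800
step 7 [7y] zero: DF = P = 8179/10000 ≈ 0.817900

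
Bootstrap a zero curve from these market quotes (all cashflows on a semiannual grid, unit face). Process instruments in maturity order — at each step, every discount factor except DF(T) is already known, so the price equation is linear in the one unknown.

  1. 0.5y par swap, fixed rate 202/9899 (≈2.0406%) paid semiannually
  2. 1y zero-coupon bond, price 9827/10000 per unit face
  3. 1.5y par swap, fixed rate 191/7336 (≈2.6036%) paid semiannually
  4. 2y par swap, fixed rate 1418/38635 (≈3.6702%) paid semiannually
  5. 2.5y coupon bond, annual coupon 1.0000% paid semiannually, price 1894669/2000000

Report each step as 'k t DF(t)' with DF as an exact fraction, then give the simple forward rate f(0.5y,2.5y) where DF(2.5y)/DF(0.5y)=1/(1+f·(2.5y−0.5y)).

step 1 [0.5y] swap r/2=101/9899: DF=(1 − 101/9899·(0))/(1+101/9899) = 9899/10000 ≈ 0.989900
step 2 [1y] zero: DF = P = 9827/10000 ≈ 0.982700
step 3 [1.5y] swap r/2=191/14672: DF=(1 − 191/14672·(0.989900+0.982700))/(1+191/14672) = 4809/5000 ≈ 0.961800
step 4 [2y] swap r/2=709/38635: DF=(1 − 709/38635·(0.989900+0.982700+0.961800))/(1+709/38635) = 9291/10000 ≈ 0.929100
step 5 [2.5y] bond c/2=1/200: DF=(1894669/2000000 − 1/200·(0.989900+0.982700+0.961800+0.929100))/(1+1/200) = 4617/5000 ≈ 0.923400

1 1/2 9899/10000
2 1 9827/10000
3 3/2 4809/5000
4 2 9291/10000
5 5/2 4617/5000
f(0.5y,2.5y) = ((9899/10000)/(4617/5000) − 1)/(2) = 35/972 ≈ 3.6008%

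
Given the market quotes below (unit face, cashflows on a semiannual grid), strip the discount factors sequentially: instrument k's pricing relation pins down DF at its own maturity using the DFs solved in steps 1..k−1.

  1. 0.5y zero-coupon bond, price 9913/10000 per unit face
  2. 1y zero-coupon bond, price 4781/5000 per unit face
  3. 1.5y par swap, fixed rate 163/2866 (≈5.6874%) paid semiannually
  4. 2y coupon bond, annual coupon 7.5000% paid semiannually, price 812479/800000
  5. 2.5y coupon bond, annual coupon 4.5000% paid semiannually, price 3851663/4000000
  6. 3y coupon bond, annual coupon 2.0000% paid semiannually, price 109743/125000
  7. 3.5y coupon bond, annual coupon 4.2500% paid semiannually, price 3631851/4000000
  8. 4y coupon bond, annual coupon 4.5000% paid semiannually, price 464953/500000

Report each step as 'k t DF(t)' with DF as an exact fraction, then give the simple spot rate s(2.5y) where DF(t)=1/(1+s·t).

step 1 [0.5y] zero: DF = P = 9913/10000 ≈ 0.991300
step 2 [1y] zero: DF = P = 4781/5000 ≈ 0.956200
step 3 [1.5y] swap r/2=163/5732: DF=(1 − 163/5732·(0.991300+0.956200))/(1+163/5732) = 1837/2000 ≈ 0.918500
step 4 [2y] bond c/2=3/80: DF=(812479/800000 − 3/80·(0.991300+0.956200+0.918500))/(1+3/80) = 8753/10000 ≈ 0.875300
step 5 [2.5y] bond c/2=9/400: DF=(3851663/4000000 − 9/400·(0.991300+0.956200+0.918500+0.875300))/(1+9/400) = 4297/5000 ≈ 0.859400
step 6 [3y] bond c/2=1/100: DF=(109743/125000 − 1/100·(0.991300+0.956200+0.918500+0.875300+0.859400))/(1+1/100) = 8237/10000 ≈ 0.823700
step 7 [3.5y] bond c/2=17/800: DF=(3631851/4000000 − 17/800·(0.991300+0.956200+0.918500+0.875300+0.859400+0.823700))/(1+17/800) = 3881/5000 ≈ 0.776200
step 8 [4y] bond c/2=9/400: DF=(464953/500000 − 9/400·(0.991300+0.956200+0.918500+0.875300+0.859400+0.823700+0.776200))/(1+9/400) = 773/1000 ≈ 0.773000

1 1/2 9913/10000
2 1 4781/5000
3 3/2 1837/2000
4 2 8753/10000
5 5/2 4297/5000
6 3 8237/10000
7 7/2 3881/5000
8 4 773/1000
s(2.5y) = (1/(4297/5000) − 1)/(5/2) = 1406/21485 ≈ 6.5441%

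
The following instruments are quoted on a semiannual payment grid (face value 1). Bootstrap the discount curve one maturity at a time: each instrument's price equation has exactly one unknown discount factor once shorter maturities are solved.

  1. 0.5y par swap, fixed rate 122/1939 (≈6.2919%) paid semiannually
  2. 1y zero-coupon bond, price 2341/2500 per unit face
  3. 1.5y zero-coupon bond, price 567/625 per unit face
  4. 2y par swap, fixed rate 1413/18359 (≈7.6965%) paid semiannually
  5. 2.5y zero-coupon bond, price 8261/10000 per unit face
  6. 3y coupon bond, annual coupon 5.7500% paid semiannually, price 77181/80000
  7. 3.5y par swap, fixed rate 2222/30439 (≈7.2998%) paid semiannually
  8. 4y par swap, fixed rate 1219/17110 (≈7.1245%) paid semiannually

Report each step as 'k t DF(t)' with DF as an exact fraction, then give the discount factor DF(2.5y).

1 1/2 1939/2000
2 1 2341/2500
3 3/2 567/625
4 2 8587/10000
5 5/2 8261/10000
6 3 8121/10000
7 7/2 3889/5000
8 4 3781/5000
DF(2.5y) = 8261/10000 ≈ 0.826100

step 1 [0.5y] swap r/2=61/1939: DF=(1 − 61/1939·(0))/(1+61/1939) = 1939/2000 ≈ 0.969500
step 2 [1y] zero: DF = P = 2341/2500 ≈ 0.936400
step 3 [1.5y] zero: DF = P = 567/625 ≈ 0.907200
step 4 [2y] swap r/2=1413/36718: DF=(1 − 1413/36718·(0.969500+0.936400+0.907200))/(1+1413/36718) = 8587/10000 ≈ 0.858700
step 5 [2.5y] zero: DF = P = 8261/10000 ≈ 0.826100
step 6 [3y] bond c/2=23/800: DF=(77181/80000 − 23/800·(0.969500+0.936400+0.907200+0.858700+0.826100))/(1+23/800) = 8121/10000 ≈ 0.812100
step 7 [3.5y] swap r/2=1111/30439: DF=(1 − 1111/30439·(0.969500+0.936400+0.907200+0.858700+0.826100+0.812100))/(1+1111/30439) = 3889/5000 ≈ 0.777800
step 8 [4y] swap r/2=1219/34220: DF=(1 − 1219/34220·(0.969500+0.936400+0.907200+0.858700+0.826100+0.812100+0.777800))/(1+1219/34220) = 3781/5000 ≈ 0.756200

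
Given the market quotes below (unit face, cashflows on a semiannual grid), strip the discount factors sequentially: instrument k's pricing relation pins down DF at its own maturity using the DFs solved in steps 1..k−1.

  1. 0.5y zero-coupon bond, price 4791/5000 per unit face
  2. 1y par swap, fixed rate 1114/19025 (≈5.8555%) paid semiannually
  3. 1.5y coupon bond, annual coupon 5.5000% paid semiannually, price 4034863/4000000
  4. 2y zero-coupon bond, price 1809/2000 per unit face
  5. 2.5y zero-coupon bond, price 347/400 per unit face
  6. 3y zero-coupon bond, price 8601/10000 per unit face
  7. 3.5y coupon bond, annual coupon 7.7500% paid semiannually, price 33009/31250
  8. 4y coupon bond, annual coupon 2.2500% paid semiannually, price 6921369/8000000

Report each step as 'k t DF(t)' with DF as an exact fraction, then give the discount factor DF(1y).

step 1 [0.5y] zero: DF = P = 4791/5000 ≈ 0.958200
step 2 [1y] swap r/2=557/19025: DF=(1 − 557/19025·(0.958200))/(1+557/19025) = 9443/10000 ≈ 0.944300
step 3 [1.5y] bond c/2=11/400: DF=(4034863/4000000 − 11/400·(0.958200+0.944300))/(1+11/400) = 2327/2500 ≈ 0.930800
step 4 [2y] zero: DF = P = 1809/2000 ≈ 0.904500
step 5 [2.5y] zero: DF = P = 347/400 ≈ 0.867500
step 6 [3y] zero: DF = P = 8601/10000 ≈ 0.860100
step 7 [3.5y] bond c/2=31/800: DF=(33009/31250 − 31/800·(0.958200+0.944300+0.930800+0.904500+0.867500+0.860100))/(1+31/800) = 813/1000 ≈ 0.813000
step 8 [4y] bond c/2=9/800: DF=(6921369/8000000 − 9/800·(0.958200+0.944300+0.930800+0.904500+0.867500+0.860100+0.813000))/(1+9/800) = 7857/10000 ≈ 0.785700

1 1/2 4791/5000
2 1 9443/10000
3 3/2 2327/2500
4 2 1809/2000
5 5/2 347/400
6 3 8601/10000
7 7/2 813/1000
8 4 7857/10000
DF(1y) = 9443/10000 ≈ 0.944300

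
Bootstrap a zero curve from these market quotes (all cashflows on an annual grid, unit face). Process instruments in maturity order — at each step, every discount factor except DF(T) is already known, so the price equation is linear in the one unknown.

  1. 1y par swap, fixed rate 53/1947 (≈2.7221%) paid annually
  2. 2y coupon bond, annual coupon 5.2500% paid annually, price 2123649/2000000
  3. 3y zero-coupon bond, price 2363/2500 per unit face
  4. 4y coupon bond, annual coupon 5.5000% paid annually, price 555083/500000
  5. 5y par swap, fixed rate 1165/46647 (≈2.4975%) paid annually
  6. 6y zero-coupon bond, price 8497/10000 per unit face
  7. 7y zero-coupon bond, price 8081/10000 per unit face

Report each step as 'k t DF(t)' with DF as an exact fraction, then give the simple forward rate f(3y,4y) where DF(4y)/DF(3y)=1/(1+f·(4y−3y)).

step 1 [1y] swap r/1=53/1947: DF=(1 − 53/1947·(0))/(1+53/1947) = 1947/2000 ≈ 0.973500
step 2 [2y] bond c/1=21/400: DF=(2123649/2000000 − 21/400·(0.973500))/(1+21/400) = 9603/10000 ≈ 0.960300
step 3 [3y] zero: DF = P = 2363/2500 ≈ 0.945200
step 4 [4y] bond c/1=11/200: DF=(555083/500000 − 11/200·(0.973500+0.960300+0.945200))/(1+11/200) = 4511/5000 ≈ 0.902200
step 5 [5y] swap r/1=1165/46647: DF=(1 − 1165/46647·(0.973500+0.960300+0.945200+0.902200))/(1+1165/46647) = 1767/2000 ≈ 0.883500
step 6 [6y] zero: DF = P = 8497/10000 ≈ 0.849700
step 7 [7y] zero: DF = P = 8081/10000 ≈ 0.808100

1 1 1947/2000
2 2 9603/10000
3 3 2363/2500
4 4 4511/5000
5 5 1767/2000
6 6 8497/10000
7 7 8081/10000
f(3y,4y) = ((2363/2500)/(4511/5000) − 1)/(1) = 215/4511 ≈ 4.7661%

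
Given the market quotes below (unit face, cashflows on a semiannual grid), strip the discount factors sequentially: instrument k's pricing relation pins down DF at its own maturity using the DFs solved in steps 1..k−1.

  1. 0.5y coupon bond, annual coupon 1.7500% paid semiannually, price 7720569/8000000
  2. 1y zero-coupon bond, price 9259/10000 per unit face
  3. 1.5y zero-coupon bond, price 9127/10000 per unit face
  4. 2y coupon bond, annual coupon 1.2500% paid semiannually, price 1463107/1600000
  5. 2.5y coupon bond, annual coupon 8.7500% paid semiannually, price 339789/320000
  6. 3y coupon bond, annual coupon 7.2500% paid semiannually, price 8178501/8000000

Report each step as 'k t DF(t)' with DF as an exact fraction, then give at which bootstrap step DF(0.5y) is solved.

step 1 [0.5y] bond c/2=7/800: DF=(7720569/8000000 − 7/800·(0))/(1+7/800) = 9567/10000 ≈ 0.956700
step 2 [1y] zero: DF = P = 9259/10000 ≈ 0.925900
step 3 [1.5y] zero: DF = P = 9127/10000 ≈ 0.912700
step 4 [2y] bond c/2=1/160: DF=(1463107/1600000 − 1/160·(0.956700+0.925900+0.912700))/(1+1/160) = 4457/5000 ≈ 0.891400
step 5 [2.5y] bond c/2=7/160: DF=(339789/320000 − 7/160·(0.956700+0.925900+0.912700+0.891400))/(1+7/160) = 2157/2500 ≈ 0.862800
step 6 [3y] bond c/2=29/800: DF=(8178501/8000000 − 29/800·(0.956700+0.925900+0.912700+0.891400+0.862800))/(1+29/800) = 4137/5000 ≈ 0.827400

1 1/2 9567/10000
2 1 9259/10000
3 3/2 9127/10000
4 2 4457/5000
5 5/2 2157/2500
6 3 4137/5000
DF(0.5y) is solved at step 1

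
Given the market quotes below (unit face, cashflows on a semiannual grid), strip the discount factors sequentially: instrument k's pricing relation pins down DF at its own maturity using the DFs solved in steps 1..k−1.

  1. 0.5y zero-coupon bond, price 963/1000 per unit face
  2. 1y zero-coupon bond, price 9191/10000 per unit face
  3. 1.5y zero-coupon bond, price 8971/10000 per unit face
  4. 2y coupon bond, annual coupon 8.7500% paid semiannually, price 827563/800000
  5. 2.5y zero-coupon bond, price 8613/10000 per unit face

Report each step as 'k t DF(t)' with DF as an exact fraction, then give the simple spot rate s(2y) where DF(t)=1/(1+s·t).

step 1 [0.5y] zero: DF = P = 963/1000 ≈ 0.963000
step 2 [1y] zero: DF = P = 9191/10000 ≈ 0.919100
step 3 [1.5y] zero: DF = P = 8971/10000 ≈ 0.897100
step 4 [2y] bond c/2=7/160: DF=(827563/800000 − 7/160·(0.963000+0.919100+0.897100))/(1+7/160) = 4373/5000 ≈ 0.874600
step 5 [2.5y] zero: DF = P = 8613/10000 ≈ 0.861300

1 1/2 963/1000
2 1 9191/10000
3 3/2 8971/10000
4 2 4373/5000
5 5/2 8613/10000
s(2y) = (1/(4373/5000) − 1)/(2) = 627/8746 ≈ 7.1690%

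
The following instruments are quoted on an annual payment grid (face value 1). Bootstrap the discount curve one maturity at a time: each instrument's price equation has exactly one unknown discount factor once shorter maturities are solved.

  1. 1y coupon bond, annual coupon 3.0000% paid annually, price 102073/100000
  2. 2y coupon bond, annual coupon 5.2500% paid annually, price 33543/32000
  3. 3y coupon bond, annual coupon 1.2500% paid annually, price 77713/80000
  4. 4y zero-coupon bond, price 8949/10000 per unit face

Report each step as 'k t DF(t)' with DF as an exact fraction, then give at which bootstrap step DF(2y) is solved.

step 1 [1y] bond c/1=3/100: DF=(102073/100000 − 3/100·(0))/(1+3/100) = 991/1000 ≈ 0.991000
step 2 [2y] bond c/1=21/400: DF=(33543/32000 − 21/400·(0.991000))/(1+21/400) = 1893/2000 ≈ 0.946500
step 3 [3y] bond c/1=1/80: DF=(77713/80000 − 1/80·(0.991000+0.946500))/(1+1/80) = 1871/2000 ≈ 0.935500
step 4 [4y] zero: DF = P = 8949/10000 ≈ 0.894900

1 1 991/1000
2 2 1893/2000
3 3 1871/2000
4 4 8949/10000
DF(2y) is solved at step 2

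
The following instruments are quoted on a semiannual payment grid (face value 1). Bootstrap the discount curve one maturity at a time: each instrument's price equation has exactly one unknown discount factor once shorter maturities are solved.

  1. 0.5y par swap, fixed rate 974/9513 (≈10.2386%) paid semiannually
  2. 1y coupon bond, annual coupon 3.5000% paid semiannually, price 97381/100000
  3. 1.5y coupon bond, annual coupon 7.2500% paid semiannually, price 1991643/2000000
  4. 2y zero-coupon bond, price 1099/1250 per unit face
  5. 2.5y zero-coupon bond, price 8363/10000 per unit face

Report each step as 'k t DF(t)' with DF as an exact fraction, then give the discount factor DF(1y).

1 1/2 9513/10000
2 1 9407/10000
3 3/2 2237/2500
4 2 1099/1250
5 5/2 8363/10000
DF(1y) = 9407/10000 ≈ 0.940700

step 1 [0.5y] swap r/2=487/9513: DF=(1 − 487/9513·(0))/(1+487/9513) = 9513/10000 ≈ 0.951300
step 2 [1y] bond c/2=7/400: DF=(97381/100000 − 7/400·(0.951300))/(1+7/400) = 9407/10000 ≈ 0.940700
step 3 [1.5y] bond c/2=29/800: DF=(1991643/2000000 − 29/800·(0.951300+0.940700))/(1+29/800) = 2237/2500 ≈ 0.894800
step 4 [2y] zero: DF = P = 1099/1250 ≈ 0.879200
step 5 [2.5y] zero: DF = P = 8363/10000 ≈ 0.836300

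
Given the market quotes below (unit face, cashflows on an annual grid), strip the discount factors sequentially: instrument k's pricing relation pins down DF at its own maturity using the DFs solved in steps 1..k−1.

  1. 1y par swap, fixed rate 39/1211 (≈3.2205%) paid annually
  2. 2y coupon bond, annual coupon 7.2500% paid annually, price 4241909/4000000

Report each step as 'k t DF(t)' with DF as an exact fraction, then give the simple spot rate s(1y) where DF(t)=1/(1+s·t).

step 1 [1y] swap r/1=39/1211: DF=(1 − 39/1211·(0))/(1+39/1211) = 1211/1250 ≈ 0.968800
step 2 [2y] bond c/1=29/400: DF=(4241909/4000000 − 29/400·(0.968800))/(1+29/400) = 9233/10000 ≈ 0.923300

1 1 1211/1250
2 2 9233/10000
s(1y) = (1/(1211/1250) − 1)/(1) = 39/1211 ≈ 3.2205%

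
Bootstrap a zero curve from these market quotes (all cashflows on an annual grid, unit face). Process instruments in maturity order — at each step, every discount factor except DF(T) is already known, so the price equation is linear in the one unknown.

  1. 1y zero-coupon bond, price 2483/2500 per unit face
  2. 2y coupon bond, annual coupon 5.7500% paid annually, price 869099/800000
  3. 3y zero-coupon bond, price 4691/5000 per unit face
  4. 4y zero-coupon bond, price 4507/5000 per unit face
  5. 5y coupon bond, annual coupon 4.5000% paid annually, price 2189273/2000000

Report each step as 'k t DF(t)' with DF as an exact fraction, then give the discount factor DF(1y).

1 1 2483/2500
2 2 9733/10000
3 3 4691/5000
4 4 4507/5000
5 5 2209/2500
DF(1y) = 2483/2500 ≈ 0.993200

step 1 [1y] zero: DF = P = 2483/2500 ≈ 0.993200
step 2 [2y] bond c/1=23/400: DF=(869099/800000 − 23/400·(0.993200))/(1+23/400) = 9733/10000 ≈ 0.973300
step 3 [3y] zero: DF = P = 4691/5000 ≈ 0.938200
step 4 [4y] zero: DF = P = 4507/5000 ≈ 0.901400
step 5 [5y] bond c/1=9/200: DF=(2189273/2000000 − 9/200·(0.993200+0.973300+0.938200+0.901400))/(1+9/200) = 2209/2500 ≈ 0.883600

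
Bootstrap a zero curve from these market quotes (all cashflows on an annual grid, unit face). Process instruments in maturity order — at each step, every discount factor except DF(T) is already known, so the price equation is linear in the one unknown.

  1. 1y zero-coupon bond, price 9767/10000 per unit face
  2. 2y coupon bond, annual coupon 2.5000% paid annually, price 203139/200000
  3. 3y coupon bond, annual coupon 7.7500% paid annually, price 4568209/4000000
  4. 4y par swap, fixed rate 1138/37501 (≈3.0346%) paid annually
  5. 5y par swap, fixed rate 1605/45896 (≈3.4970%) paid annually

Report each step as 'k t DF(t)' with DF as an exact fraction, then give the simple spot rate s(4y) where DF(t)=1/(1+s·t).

step 1 [1y] zero: DF = P = 9767/10000 ≈ 0.976700
step 2 [2y] bond c/1=1/40: DF=(203139/200000 − 1/40·(0.976700))/(1+1/40) = 9671/10000 ≈ 0.967100
step 3 [3y] bond c/1=31/400: DF=(4568209/4000000 − 31/400·(0.976700+0.967100))/(1+31/400) = 9201/10000 ≈ 0.920100
step 4 [4y] swap r/1=1138/37501: DF=(1 − 1138/37501·(0.976700+0.967100+0.920100))/(1+1138/37501) = 4431/5000 ≈ 0.886200
step 5 [5y] swap r/1=1605/45896: DF=(1 − 1605/45896·(0.976700+0.967100+0.920100+0.886200))/(1+1605/45896) = 1679/2000 ≈ 0.839500

1 1 9767/10000
2 2 9671/10000
3 3 9201/10000
4 4 4431/5000
5 5 1679/2000
s(4y) = (1/(4431/5000) − 1)/(4) = 569/17724 ≈ 3.2103%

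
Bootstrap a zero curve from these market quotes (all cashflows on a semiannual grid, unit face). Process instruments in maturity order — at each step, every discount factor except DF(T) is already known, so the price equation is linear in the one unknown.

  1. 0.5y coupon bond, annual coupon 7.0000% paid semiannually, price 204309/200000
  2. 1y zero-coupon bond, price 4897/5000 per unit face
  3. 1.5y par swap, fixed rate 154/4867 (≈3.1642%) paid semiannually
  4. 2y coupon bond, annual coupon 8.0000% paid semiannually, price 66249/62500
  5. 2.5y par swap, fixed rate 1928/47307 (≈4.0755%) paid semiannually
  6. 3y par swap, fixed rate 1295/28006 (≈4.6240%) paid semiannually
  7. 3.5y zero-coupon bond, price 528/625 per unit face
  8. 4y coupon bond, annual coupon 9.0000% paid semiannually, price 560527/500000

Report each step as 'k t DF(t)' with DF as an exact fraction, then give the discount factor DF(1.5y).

1 1/2 987/1000
2 1 4897/5000
3 3/2 4769/5000
4 2 9069/10000
5 5/2 2259/2500
6 3 1741/2000
7 7/2 528/625
8 4 497/625
DF(1.5y) = 4769/5000 ≈ 0.953800

step 1 [0.5y] bond c/2=7/200: DF=(204309/200000 − 7/200·(0))/(1+7/200) = 987/1000 ≈ 0.987000
step 2 [1y] zero: DF = P = 4897/5000 ≈ 0.979400
step 3 [1.5y] swap r/2=77/4867: DF=(1 − 77/4867·(0.987000+0.979400))/(1+77/4867) = 4769/5000 ≈ 0.953800
step 4 [2y] bond c/2=1/25: DF=(66249/62500 − 1/25·(0.987000+0.979400+0.953800))/(1+1/25) = 9069/10000 ≈ 0.906900
step 5 [2.5y] swap r/2=964/47307: DF=(1 − 964/47307·(0.987000+0.979400+0.953800+0.906900))/(1+964/47307) = 2259/2500 ≈ 0.903600
step 6 [3y] swap r/2=1295/56012: DF=(1 − 1295/56012·(0.987000+0.979400+0.953800+0.906900+0.903600))/(1+1295/56012) = 1741/2000 ≈ 0.870500
step 7 [3.5y] zero: DF = P = 528/625 ≈ 0.844800
step 8 [4y] bond c/2=9/200: DF=(560527/500000 − 9/200·(0.987000+0.979400+0.953800+0.906900+0.903600+0.870500+0.844800))/(1+9/200) = 497/625 ≈ 0.795200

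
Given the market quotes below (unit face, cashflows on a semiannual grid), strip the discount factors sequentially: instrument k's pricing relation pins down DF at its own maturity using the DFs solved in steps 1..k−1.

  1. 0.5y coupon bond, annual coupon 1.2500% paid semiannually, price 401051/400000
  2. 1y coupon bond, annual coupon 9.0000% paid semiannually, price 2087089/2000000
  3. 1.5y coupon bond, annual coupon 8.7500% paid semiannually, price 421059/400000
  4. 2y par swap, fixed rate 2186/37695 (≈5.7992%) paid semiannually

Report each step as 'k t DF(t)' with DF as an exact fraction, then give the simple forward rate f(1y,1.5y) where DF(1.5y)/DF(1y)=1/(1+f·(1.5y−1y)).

step 1 [0.5y] bond c/2=1/160: DF=(401051/400000 − 1/160·(0))/(1+1/160) = 2491/2500 ≈ 0.996400
step 2 [1y] bond c/2=9/200: DF=(2087089/2000000 − 9/200·(0.996400))/(1+9/200) = 9557/10000 ≈ 0.955700
step 3 [1.5y] bond c/2=7/160: DF=(421059/400000 − 7/160·(0.996400+0.955700))/(1+7/160) = 9267/10000 ≈ 0.926700
step 4 [2y] swap r/2=1093/37695: DF=(1 − 1093/37695·(0.996400+0.955700+0.926700))/(1+1093/37695) = 8907/10000 ≈ 0.890700

1 1/2 2491/2500
2 1 9557/10000
3 3/2 9267/10000
4 2 8907/10000
f(1y,1.5y) = ((9557/10000)/(9267/10000) − 1)/(1/2) = 580/9267 ≈ 6.2588%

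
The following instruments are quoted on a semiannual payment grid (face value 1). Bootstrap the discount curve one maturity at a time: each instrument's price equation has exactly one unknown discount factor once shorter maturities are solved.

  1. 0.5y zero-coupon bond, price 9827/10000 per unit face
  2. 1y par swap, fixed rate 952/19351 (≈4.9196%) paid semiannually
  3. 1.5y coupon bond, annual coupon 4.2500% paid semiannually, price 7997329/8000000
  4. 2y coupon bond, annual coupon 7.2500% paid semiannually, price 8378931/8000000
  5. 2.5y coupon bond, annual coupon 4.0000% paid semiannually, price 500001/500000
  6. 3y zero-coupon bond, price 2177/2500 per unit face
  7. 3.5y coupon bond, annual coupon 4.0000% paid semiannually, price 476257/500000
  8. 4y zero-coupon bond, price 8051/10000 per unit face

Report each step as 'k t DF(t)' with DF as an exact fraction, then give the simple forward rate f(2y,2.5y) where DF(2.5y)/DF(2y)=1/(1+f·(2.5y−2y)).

step 1 [0.5y] zero: DF = P = 9827/10000 ≈ 0.982700
step 2 [1y] swap r/2=476/19351: DF=(1 − 476/19351·(0.982700))/(1+476/19351) = 2381/2500 ≈ 0.952400
step 3 [1.5y] bond c/2=17/800: DF=(7997329/8000000 − 17/800·(0.982700+0.952400))/(1+17/800) = 4693/5000 ≈ 0.938600
step 4 [2y] bond c/2=29/800: DF=(8378931/8000000 − 29/800·(0.982700+0.952400+0.938600))/(1+29/800) = 4551/5000 ≈ 0.910200
step 5 [2.5y] bond c/2=1/50: DF=(500001/500000 − 1/50·(0.982700+0.952400+0.938600+0.910200))/(1+1/50) = 4531/5000 ≈ 0.906200
step 6 [3y] zero: DF = P = 2177/2500 ≈ 0.870800
step 7 [3.5y] bond c/2=1/50: DF=(476257/500000 − 1/50·(0.982700+0.952400+0.938600+0.910200+0.906200+0.870800))/(1+1/50) = 1031/1250 ≈ 0.824800
step 8 [4y] zero: DF = P = 8051/10000 ≈ 0.805100

1 1/2 9827/10000
2 1 2381/2500
3 3/2 4693/5000
4 2 4551/5000
5 5/2 4531/5000
6 3 2177/2500
7 7/2 1031/1250
8 4 8051/10000
f(2y,2.5y) = ((4551/5000)/(4531/5000) − 1)/(1/2) = 40/4531 ≈ 0.8828%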